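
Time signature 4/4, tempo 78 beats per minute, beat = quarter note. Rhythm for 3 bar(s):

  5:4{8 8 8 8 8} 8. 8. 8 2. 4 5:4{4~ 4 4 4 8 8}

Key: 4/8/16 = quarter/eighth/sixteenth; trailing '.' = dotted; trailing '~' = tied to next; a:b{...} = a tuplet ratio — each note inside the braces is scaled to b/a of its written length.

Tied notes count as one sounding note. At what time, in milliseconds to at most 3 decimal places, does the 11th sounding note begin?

1. 0.0ms @ 0 + 307.692ms (2/5)
2. 307.692ms @ 2/5 + 307.692ms (2/5)
3. 615.385ms @ 4/5 + 307.692ms (2/5)
4. 923.077ms @ 6/5 + 307.692ms (2/5)
5. 1230.769ms @ 8/5 + 307.692ms (2/5)
6. 1538.462ms @ 2 + 576.923ms (3/4)
7. 2115.385ms @ 11/4 + 576.923ms (3/4)
8. 2692.308ms @ 7/2 + 384.615ms (1/2)
9. 3076.923ms @ 4 + 2307.692ms (3)
10. 5384.615ms @ 7 + 769.231ms (1)
11. 6153.846ms @ 8 + 1230.769ms (8/5)
12. 7384.615ms @ 48/5 + 615.385ms (4/5)
13. 8000.0ms @ 52/5 + 615.385ms (4/5)
14. 8615.385ms @ 56/5 + 307.692ms (2/5)
15. 8923.077ms @ 58/5 + 307.692ms (2/5)

note 11 onset = 8b = 6153.846ms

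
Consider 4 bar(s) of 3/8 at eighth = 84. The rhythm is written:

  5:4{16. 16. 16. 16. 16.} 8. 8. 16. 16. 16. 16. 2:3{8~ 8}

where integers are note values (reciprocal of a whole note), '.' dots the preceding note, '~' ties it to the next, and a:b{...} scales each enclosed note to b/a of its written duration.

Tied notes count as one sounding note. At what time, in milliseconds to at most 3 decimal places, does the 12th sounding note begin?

1. 0.0ms @ 0 + 428.571ms (3/5)
2. 428.571ms @ 3/5 + 428.571ms (3/5)
3. 857.143ms @ 6/5 + 428.571ms (3/5)
4. 1285.714ms @ 9/5 + 428.571ms (3/5)
5. 1714.286ms @ 12/5 + 428.571ms (3/5)
6. 2142.857ms @ 3 + 1071.429ms (3/2)
7. 3214.286ms @ 9/2 + 1071.429ms (3/2)
8. 4285.714ms @ 6 + 535.714ms (3/4)
9. 4821.429ms @ 27/4 + 535.714ms (3/4)
10. 5357.143ms @ 15/2 + 535.714ms (3/4)
11. 5892.857ms @ 33/4 + 535.714ms (3/4)
12. 6428.571ms @ 9 + 2142.857ms (3)

note 12 onset = 9b = 6428.571ms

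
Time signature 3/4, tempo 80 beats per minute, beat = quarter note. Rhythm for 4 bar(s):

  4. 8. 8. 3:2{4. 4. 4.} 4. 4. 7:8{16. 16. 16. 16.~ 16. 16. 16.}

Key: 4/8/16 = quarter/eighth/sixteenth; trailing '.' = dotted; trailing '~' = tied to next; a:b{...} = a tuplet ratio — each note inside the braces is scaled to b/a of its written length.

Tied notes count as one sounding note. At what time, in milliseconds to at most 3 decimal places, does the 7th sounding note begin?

note 7 onset = 6b = 4500.0ms

1. 0.0ms @ 0 + 1125.0ms (3/2)
2. 1125.0ms @ 3/2 + 562.5ms (3/4)
3. 1687.5ms @ 9/4 + 562.5ms (3/4)
4. 2250.0ms @ 3 + 750.0ms (1)
5. 3000.0ms @ 4 + 750.0ms (1)
6. 3750.0ms @ 5 + 750.0ms (1)
7. 4500.0ms @ 6 + 1125.0ms (3/2)
8. 5625.0ms @ 15/2 + 1125.0ms (3/2)
9. 6750.0ms @ 9 + 321.429ms (3/7)
10. 7071.429ms @ 66/7 + 321.429ms (3/7)
11. 7392.857ms @ 69/7 + 321.429ms (3/7)
12. 7714.286ms @ 72/7 + 642.857ms (6/7)
13. 8357.143ms @ 78/7 + 321.429ms (3/7)
14. 8678.571ms @ 81/7 + 321.429ms (3/7)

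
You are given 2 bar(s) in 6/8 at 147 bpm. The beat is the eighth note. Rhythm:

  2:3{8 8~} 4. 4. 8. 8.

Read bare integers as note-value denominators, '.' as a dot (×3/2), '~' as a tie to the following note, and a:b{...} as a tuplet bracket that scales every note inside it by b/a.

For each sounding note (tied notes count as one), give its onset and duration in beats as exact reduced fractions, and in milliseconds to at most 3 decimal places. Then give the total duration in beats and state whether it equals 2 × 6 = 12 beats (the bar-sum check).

1) 0.0ms=0b +612.245ms=3/2b
2) 612.245ms=3/2b +1836.735ms=9/2b
3) 2448.98ms=6b +1224.49ms=3b
4) 3673.469ms=9b +612.245ms=3/2b
5) 4285.714ms=21/2b +612.245ms=3/2b
Σ=12b of 12 (147bpm 6/8) — PASS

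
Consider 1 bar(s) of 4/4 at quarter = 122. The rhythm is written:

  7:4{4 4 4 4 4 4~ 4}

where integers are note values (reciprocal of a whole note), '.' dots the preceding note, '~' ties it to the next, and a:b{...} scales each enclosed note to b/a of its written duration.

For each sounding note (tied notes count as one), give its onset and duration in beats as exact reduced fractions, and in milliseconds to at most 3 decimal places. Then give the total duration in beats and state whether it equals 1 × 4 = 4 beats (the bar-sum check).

1) 0.0ms=0b +281.03ms=4/7b
2) 281.03ms=4/7b +281.03ms=4/7b
3) 562.061ms=8/7b +281.03ms=4/7b
4) 843.091ms=12/7b +281.03ms=4/7b
5) 1124.122ms=16/7b +281.03ms=4/7b
6) 1405.152ms=20/7b +562.061ms=8/7b
Σ=4b of 4 (122bpm 4/4) — PASS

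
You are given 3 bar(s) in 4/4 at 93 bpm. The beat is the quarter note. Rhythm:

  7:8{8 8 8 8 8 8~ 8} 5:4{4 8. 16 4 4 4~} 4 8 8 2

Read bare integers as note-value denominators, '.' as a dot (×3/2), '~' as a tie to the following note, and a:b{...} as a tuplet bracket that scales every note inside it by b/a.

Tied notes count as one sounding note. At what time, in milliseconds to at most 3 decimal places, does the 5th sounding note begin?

note 5 onset = 16/7b = 1474.654ms

1. 0.0ms @ 0 + 368.664ms (4/7)
2. 368.664ms @ 4/7 + 368.664ms (4/7)
3. 737.327ms @ 8/7 + 368.664ms (4/7)
4. 1105.991ms @ 12/7 + 368.664ms (4/7)
5. 1474.654ms @ 16/7 + 368.664ms (4/7)
6. 1843.318ms @ 20/7 + 737.327ms (8/7)
7. 2580.645ms @ 4 + 516.129ms (4/5)
8. 3096.774ms @ 24/5 + 387.097ms (3/5)
9. 3483.871ms @ 27/5 + 129.032ms (1/5)
10. 3612.903ms @ 28/5 + 516.129ms (4/5)
11. 4129.032ms @ 32/5 + 516.129ms (4/5)
12. 4645.161ms @ 36/5 + 1161.29ms (9/5)
13. 5806.452ms @ 9 + 322.581ms (1/2)
14. 6129.032ms @ 19/2 + 322.581ms (1/2)
15. 6451.613ms @ 10 + 1290.323ms (2)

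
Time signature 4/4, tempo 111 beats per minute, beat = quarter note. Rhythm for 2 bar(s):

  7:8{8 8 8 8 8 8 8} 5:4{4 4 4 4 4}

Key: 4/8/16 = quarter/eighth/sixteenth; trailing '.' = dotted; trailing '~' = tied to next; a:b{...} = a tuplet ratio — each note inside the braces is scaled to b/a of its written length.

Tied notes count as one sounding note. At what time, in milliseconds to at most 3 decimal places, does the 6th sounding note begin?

note 6 onset = 20/7b = 1544.402ms

1. 0.0ms @ 0 + 308.88ms (4/7)
2. 308.88ms @ 4/7 + 308.88ms (4/7)
3. 617.761ms @ 8/7 + 308.88ms (4/7)
4. 926.641ms @ 12/7 + 308.88ms (4/7)
5. 1235.521ms @ 16/7 + 308.88ms (4/7)
6. 1544.402ms @ 20/7 + 308.88ms (4/7)
7. 1853.282ms @ 24/7 + 308.88ms (4/7)
8. 2162.162ms @ 4 + 432.432ms (4/5)
9. 2594.595ms @ 24/5 + 432.432ms (4/5)
10. 3027.027ms @ 28/5 + 432.432ms (4/5)
11. 3459.459ms @ 32/5 + 432.432ms (4/5)
12. 3891.892ms @ 36/5 + 432.432ms (4/5)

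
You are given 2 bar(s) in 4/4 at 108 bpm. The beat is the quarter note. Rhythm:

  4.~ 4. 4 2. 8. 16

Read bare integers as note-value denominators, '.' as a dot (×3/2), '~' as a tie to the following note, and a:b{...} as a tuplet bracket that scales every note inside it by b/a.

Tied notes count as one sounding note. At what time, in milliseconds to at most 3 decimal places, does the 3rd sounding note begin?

note 3 onset = 4b = 2222.222ms

1. 0.0ms @ 0 + 1666.667ms (3)
2. 1666.667ms @ 3 + 555.556ms (1)
3. 2222.222ms @ 4 + 1666.667ms (3)
4. 3888.889ms @ 7 + 416.667ms (3/4)
5. 4305.556ms @ 31/4 + 138.889ms (1/4)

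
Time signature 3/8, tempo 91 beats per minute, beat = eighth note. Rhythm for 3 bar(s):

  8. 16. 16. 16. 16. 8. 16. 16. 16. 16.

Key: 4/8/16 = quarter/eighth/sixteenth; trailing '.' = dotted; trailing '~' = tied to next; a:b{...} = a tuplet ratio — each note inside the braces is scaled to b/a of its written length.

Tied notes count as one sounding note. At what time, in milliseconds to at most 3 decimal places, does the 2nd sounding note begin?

note 2 onset = 3/2b = 989.011ms

1. 0.0ms @ 0 + 989.011ms (3/2)
2. 989.011ms @ 3/2 + 494.505ms (3/4)
3. 1483.516ms @ 9/4 + 494.505ms (3/4)
4. 1978.022ms @ 3 + 494.505ms (3/4)
5. 2472.527ms @ 15/4 + 494.505ms (3/4)
6. 2967.033ms @ 9/2 + 989.011ms (3/2)
7. 3956.044ms @ 6 + 494.505ms (3/4)
8. 4450.549ms @ 27/4 + 494.505ms (3/4)
9. 4945.055ms @ 15/2 + 494.505ms (3/4)
10. 5439.56ms @ 33/4 + 494.505ms (3/4)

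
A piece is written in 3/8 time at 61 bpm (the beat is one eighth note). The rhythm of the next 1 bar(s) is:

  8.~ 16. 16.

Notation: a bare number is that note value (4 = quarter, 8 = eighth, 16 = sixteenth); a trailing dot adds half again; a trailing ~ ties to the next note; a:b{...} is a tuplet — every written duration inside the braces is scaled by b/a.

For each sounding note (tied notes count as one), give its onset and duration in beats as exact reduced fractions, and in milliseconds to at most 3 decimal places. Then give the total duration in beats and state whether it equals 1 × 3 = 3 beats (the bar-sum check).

1) 0.0ms=0b +2213.115ms=9/4b
2) 2213.115ms=9/4b +737.705ms=3/4b
Σ=3b of 3 (61bpm 3/8) — PASS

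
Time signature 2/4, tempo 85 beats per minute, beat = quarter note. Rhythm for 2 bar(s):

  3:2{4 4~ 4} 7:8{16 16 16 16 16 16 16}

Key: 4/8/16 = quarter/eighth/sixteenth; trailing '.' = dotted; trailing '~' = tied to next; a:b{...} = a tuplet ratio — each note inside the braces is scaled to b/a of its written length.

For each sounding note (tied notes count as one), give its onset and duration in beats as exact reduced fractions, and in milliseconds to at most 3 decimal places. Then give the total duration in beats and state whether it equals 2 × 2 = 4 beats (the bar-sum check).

1) 0.0ms=0b +470.588ms=2/3b
2) 470.588ms=2/3b +941.176ms=4/3b
3) 1411.765ms=2b +201.681ms=2/7b
4) 1613.445ms=16/7b +201.681ms=2/7b
5) 1815.126ms=18/7b +201.681ms=2/7b
6) 2016.807ms=20/7b +201.681ms=2/7b
7) 2218.487ms=22/7b +201.681ms=2/7b
8) 2420.168ms=24/7b +201.681ms=2/7b
9) 2621.849ms=26/7b +201.681ms=2/7b
Σ=4b of 4 (85bpm 2/4) — PASS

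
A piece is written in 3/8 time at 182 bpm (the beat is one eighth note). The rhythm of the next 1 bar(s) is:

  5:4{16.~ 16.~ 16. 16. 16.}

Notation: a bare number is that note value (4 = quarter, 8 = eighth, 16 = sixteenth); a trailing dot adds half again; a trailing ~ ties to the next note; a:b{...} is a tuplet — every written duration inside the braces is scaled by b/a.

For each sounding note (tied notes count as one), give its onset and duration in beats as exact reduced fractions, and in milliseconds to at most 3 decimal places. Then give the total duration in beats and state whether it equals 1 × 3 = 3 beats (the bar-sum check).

1) 0.0ms=0b +593.407ms=9/5b
2) 593.407ms=9/5b +197.802ms=3/5b
3) 791.209ms=12/5b +197.802ms=3/5b
Σ=3b of 3 (182bpm 3/8) — PASS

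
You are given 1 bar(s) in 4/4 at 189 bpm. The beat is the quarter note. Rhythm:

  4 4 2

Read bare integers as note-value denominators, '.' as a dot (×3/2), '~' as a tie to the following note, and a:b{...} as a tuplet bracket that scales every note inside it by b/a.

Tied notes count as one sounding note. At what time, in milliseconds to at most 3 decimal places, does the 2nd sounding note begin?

note 2 onset = 1b = 317.46ms

1. 0.0ms @ 0 + 317.46ms (1)
2. 317.46ms @ 1 + 317.46ms (1)
3. 634.921ms @ 2 + 634.921ms (2)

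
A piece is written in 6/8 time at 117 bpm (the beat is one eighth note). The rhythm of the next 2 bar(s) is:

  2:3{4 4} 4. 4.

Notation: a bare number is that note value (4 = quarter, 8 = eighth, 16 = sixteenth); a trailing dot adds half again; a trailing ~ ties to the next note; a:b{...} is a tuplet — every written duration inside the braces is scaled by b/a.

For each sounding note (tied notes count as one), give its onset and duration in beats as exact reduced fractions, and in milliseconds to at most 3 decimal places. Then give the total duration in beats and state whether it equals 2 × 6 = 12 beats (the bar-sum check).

1) 0.0ms=0b +1538.462ms=3b
2) 1538.462ms=3b +1538.462ms=3b
3) 3076.923ms=6b +1538.462ms=3b
4) 4615.385ms=9b +1538.462ms=3b
Σ=12b of 12 (117bpm 6/8) — PASS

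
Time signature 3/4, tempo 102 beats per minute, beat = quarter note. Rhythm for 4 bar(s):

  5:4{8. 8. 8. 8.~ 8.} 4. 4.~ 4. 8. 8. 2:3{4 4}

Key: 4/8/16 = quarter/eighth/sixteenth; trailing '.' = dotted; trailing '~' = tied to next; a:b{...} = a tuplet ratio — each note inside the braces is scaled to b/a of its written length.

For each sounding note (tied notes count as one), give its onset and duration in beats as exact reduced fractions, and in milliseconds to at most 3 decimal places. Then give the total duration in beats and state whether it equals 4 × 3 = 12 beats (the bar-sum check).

1) 0.0ms=0b +352.941ms=3/5b
2) 352.941ms=3/5b +352.941ms=3/5b
3) 705.882ms=6/5b +352.941ms=3/5b
4) 1058.824ms=9/5b +705.882ms=6/5b
5) 1764.706ms=3b +882.353ms=3/2b
6) 2647.059ms=9/2b +1764.706ms=3b
7) 4411.765ms=15/2b +441.176ms=3/4b
8) 4852.941ms=33/4b +441.176ms=3/4b
9) 5294.118ms=9b +882.353ms=3/2b
10) 6176.471ms=21/2b +882.353ms=3/2b
Σ=12b of 12 (102bpm 3/4) — PASS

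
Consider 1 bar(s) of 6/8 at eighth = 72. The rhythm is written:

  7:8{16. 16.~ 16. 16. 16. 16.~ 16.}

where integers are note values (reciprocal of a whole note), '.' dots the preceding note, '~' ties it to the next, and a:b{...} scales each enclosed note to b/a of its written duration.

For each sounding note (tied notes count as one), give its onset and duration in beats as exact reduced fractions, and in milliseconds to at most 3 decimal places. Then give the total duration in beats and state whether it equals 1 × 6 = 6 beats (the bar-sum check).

1) 0.0ms=0b +714.286ms=6/7b
2) 714.286ms=6/7b +1428.571ms=12/7b
3) 2142.857ms=18/7b +714.286ms=6/7b
4) 2857.143ms=24/7b +714.286ms=6/7b
5) 3571.429ms=30/7b +1428.571ms=12/7b
Σ=6b of 6 (72bpm 6/8) — PASS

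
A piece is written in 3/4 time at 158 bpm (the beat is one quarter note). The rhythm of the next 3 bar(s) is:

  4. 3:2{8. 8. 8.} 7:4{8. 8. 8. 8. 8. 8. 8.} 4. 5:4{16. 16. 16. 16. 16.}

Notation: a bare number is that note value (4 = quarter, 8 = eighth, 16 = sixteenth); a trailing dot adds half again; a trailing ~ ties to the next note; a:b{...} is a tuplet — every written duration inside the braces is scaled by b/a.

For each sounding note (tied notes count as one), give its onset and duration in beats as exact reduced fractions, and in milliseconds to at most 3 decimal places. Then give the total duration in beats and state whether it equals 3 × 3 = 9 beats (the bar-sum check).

1) 0.0ms=0b +569.62ms=3/2b
2) 569.62ms=3/2b +189.873ms=1/2b
3) 759.494ms=2b +189.873ms=1/2b
4) 949.367ms=5/2b +189.873ms=1/2b
5) 1139.241ms=3b +162.749ms=3/7b
6) 1301.989ms=24/7b +162.749ms=3/7b
7) 1464.738ms=27/7b +162.749ms=3/7b
8) 1627.486ms=30/7b +162.749ms=3/7b
9) 1790.235ms=33/7b +162.749ms=3/7b
10) 1952.984ms=36/7b +162.749ms=3/7b
11) 2115.732ms=39/7b +162.749ms=3/7b
12) 2278.481ms=6b +569.62ms=3/2b
13) 2848.101ms=15/2b +113.924ms=3/10b
14) 2962.025ms=39/5b +113.924ms=3/10b
15) 3075.949ms=81/10b +113.924ms=3/10b
16) 3189.873ms=42/5b +113.924ms=3/10b
17) 3303.797ms=87/10b +113.924ms=3/10b
Σ=9b of 9 (158bpm 3/4) — PASS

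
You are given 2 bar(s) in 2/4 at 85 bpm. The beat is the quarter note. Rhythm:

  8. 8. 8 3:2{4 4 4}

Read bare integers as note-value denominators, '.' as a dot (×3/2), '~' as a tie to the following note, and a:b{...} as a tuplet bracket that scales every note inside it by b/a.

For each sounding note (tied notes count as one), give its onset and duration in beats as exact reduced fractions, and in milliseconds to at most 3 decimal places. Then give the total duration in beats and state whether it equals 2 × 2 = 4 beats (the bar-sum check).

1) 0.0ms=0b +529.412ms=3/4b
2) 529.412ms=3/4b +529.412ms=3/4b
3) 1058.824ms=3/2b +352.941ms=1/2b
4) 1411.765ms=2b +470.588ms=2/3b
5) 1882.353ms=8/3b +470.588ms=2/3b
6) 2352.941ms=10/3b +470.588ms=2/3b
Σ=4b of 4 (85bpm 2/4) — PASS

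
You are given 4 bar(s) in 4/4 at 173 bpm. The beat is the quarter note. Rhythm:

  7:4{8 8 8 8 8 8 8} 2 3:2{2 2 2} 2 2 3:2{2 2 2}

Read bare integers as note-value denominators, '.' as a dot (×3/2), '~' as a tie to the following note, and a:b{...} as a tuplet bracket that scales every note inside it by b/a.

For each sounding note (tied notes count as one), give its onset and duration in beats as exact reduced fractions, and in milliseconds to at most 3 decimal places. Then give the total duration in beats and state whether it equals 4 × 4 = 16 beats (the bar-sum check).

1) 0.0ms=0b +99.092ms=2/7b
2) 99.092ms=2/7b +99.092ms=2/7b
3) 198.183ms=4/7b +99.092ms=2/7b
4) 297.275ms=6/7b +99.092ms=2/7b
5) 396.367ms=8/7b +99.092ms=2/7b
6) 495.458ms=10/7b +99.092ms=2/7b
7) 594.55ms=12/7b +99.092ms=2/7b
8) 693.642ms=2b +693.642ms=2b
9) 1387.283ms=4b +462.428ms=4/3b
10) 1849.711ms=16/3b +462.428ms=4/3b
11) 2312.139ms=20/3b +462.428ms=4/3b
12) 2774.566ms=8b +693.642ms=2b
13) 3468.208ms=10b +693.642ms=2b
14) 4161.85ms=12b +462.428ms=4/3b
15) 4624.277ms=40/3b +462.428ms=4/3b
16) 5086.705ms=44/3b +462.428ms=4/3b
Σ=16b of 16 (173bpm 4/4) — PASS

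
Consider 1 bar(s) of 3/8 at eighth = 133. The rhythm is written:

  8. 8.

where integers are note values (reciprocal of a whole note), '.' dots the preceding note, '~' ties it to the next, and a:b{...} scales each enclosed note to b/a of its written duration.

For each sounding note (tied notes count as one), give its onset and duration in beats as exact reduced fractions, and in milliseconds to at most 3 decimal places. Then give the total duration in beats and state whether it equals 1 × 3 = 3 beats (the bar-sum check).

1) 0.0ms=0b +676.692ms=3/2b
2) 676.692ms=3/2b +676.692ms=3/2b
Σ=3b of 3 (133bpm 3/8) — PASS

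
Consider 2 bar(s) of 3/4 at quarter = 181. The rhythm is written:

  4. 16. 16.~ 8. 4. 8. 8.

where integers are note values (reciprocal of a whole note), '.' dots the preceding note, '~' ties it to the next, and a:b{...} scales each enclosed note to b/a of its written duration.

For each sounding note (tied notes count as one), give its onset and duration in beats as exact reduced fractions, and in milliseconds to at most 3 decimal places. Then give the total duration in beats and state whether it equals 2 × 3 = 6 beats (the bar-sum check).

1) 0.0ms=0b +497.238ms=3/2b
2) 497.238ms=3/2b +124.309ms=3/8b
3) 621.547ms=15/8b +372.928ms=9/8b
4) 994.475ms=3b +497.238ms=3/2b
5) 1491.713ms=9/2b +248.619ms=3/4b
6) 1740.331ms=21/4b +248.619ms=3/4b
Σ=6b of 6 (181bpm 3/4) — PASS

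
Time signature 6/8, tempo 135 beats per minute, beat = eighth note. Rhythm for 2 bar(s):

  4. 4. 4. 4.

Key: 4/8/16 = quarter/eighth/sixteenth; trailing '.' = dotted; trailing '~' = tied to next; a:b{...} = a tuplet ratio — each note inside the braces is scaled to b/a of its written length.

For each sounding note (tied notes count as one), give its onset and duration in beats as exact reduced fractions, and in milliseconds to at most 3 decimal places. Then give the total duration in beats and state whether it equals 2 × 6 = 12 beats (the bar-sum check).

1) 0.0ms=0b +1333.333ms=3b
2) 1333.333ms=3b +1333.333ms=3b
3) 2666.667ms=6b +1333.333ms=3b
4) 4000.0ms=9b +1333.333ms=3b
Σ=12b of 12 (135bpm 6/8) — PASS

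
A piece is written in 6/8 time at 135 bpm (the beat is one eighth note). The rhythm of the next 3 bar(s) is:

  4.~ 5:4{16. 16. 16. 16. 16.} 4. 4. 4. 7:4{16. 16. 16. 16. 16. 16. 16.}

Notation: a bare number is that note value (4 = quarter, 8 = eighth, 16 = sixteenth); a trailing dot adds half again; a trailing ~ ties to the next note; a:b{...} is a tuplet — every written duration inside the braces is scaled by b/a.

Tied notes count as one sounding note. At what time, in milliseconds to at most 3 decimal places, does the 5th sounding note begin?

note 5 onset = 27/5b = 2400.0ms

1. 0.0ms @ 0 + 1600.0ms (18/5)
2. 1600.0ms @ 18/5 + 266.667ms (3/5)
3. 1866.667ms @ 21/5 + 266.667ms (3/5)
4. 2133.333ms @ 24/5 + 266.667ms (3/5)
5. 2400.0ms @ 27/5 + 266.667ms (3/5)
6. 2666.667ms @ 6 + 1333.333ms (3)
7. 4000.0ms @ 9 + 1333.333ms (3)
8. 5333.333ms @ 12 + 1333.333ms (3)
9. 6666.667ms @ 15 + 190.476ms (3/7)
10. 6857.143ms @ 108/7 + 190.476ms (3/7)
11. 7047.619ms @ 111/7 + 190.476ms (3/7)
12. 7238.095ms @ 114/7 + 190.476ms (3/7)
13. 7428.571ms @ 117/7 + 190.476ms (3/7)
14. 7619.048ms @ 120/7 + 190.476ms (3/7)
15. 7809.524ms @ 123/7 + 190.476ms (3/7)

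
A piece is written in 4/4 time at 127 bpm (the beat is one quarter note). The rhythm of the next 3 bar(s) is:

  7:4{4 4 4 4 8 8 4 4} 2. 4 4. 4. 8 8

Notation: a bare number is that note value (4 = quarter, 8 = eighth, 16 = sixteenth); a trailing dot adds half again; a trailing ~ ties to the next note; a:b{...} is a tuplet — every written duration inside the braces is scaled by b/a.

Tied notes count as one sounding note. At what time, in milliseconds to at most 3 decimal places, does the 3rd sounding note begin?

1. 0.0ms @ 0 + 269.966ms (4/7)
2. 269.966ms @ 4/7 + 269.966ms (4/7)
3. 539.933ms @ 8/7 + 269.966ms (4/7)
4. 809.899ms @ 12/7 + 269.966ms (4/7)
5. 1079.865ms @ 16/7 + 134.983ms (2/7)
6. 1214.848ms @ 18/7 + 134.983ms (2/7)
7. 1349.831ms @ 20/7 + 269.966ms (4/7)
8. 1619.798ms @ 24/7 + 269.966ms (4/7)
9. 1889.764ms @ 4 + 1417.323ms (3)
10. 3307.087ms @ 7 + 472.441ms (1)
11. 3779.528ms @ 8 + 708.661ms (3/2)
12. 4488.189ms @ 19/2 + 708.661ms (3/2)
13. 5196.85ms @ 11 + 236.22ms (1/2)
14. 5433.071ms @ 23/2 + 236.22ms (1/2)

note 3 onset = 8/7b = 539.933ms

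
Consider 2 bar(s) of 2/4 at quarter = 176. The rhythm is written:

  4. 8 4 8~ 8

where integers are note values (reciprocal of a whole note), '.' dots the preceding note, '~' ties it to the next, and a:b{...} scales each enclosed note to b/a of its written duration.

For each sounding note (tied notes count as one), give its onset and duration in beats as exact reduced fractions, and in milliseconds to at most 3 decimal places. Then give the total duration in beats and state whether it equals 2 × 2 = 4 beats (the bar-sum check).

1) 0.0ms=0b +511.364ms=3/2b
2) 511.364ms=3/2b +170.455ms=1/2b
3) 681.818ms=2b +340.909ms=1b
4) 1022.727ms=3b +340.909ms=1b
Σ=4b of 4 (176bpm 2/4) — PASS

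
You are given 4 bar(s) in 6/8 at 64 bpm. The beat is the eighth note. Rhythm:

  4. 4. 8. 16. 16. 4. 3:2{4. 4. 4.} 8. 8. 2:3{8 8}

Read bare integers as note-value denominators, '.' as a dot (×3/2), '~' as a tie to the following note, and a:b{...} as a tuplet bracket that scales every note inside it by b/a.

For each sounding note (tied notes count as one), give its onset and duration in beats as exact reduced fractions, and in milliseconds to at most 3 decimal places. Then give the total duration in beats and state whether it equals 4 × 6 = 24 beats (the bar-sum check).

1) 0.0ms=0b +2812.5ms=3b
2) 2812.5ms=3b +2812.5ms=3b
3) 5625.0ms=6b +1406.25ms=3/2b
4) 7031.25ms=15/2b +703.125ms=3/4b
5) 7734.375ms=33/4b +703.125ms=3/4b
6) 8437.5ms=9b +2812.5ms=3b
7) 11250.0ms=12b +1875.0ms=2b
8) 13125.0ms=14b +1875.0ms=2b
9) 15000.0ms=16b +1875.0ms=2b
10) 16875.0ms=18b +1406.25ms=3/2b
11) 18281.25ms=39/2b +1406.25ms=3/2b
12) 19687.5ms=21b +1406.25ms=3/2b
13) 21093.75ms=45/2b +1406.25ms=3/2b
Σ=24b of 24 (64bpm 6/8) — PASS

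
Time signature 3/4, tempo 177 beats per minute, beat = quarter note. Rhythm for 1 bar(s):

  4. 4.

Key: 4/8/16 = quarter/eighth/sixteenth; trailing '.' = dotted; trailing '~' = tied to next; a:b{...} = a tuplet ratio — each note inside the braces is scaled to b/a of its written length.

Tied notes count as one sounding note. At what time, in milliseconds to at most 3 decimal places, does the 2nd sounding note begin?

note 2 onset = 3/2b = 508.475ms

1. 0.0ms @ 0 + 508.475ms (3/2)
2. 508.475ms @ 3/2 + 508.475ms (3/2)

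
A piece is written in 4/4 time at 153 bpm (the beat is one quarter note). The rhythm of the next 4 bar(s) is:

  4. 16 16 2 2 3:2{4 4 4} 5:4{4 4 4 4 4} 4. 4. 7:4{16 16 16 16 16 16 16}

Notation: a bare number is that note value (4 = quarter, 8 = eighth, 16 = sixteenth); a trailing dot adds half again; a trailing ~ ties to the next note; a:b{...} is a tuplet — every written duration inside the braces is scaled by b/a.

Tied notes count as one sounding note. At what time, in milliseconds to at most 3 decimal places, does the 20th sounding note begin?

note 20 onset = 109/7b = 6106.443ms

1. 0.0ms @ 0 + 588.235ms (3/2)
2. 588.235ms @ 3/2 + 98.039ms (1/4)
3. 686.275ms @ 7/4 + 98.039ms (1/4)
4. 784.314ms @ 2 + 784.314ms (2)
5. 1568.627ms @ 4 + 784.314ms (2)
6. 2352.941ms @ 6 + 261.438ms (2/3)
7. 2614.379ms @ 20/3 + 261.438ms (2/3)
8. 2875.817ms @ 22/3 + 261.438ms (2/3)
9. 3137.255ms @ 8 + 313.725ms (4/5)
10. 3450.98ms @ 44/5 + 313.725ms (4/5)
11. 3764.706ms @ 48/5 + 313.725ms (4/5)
12. 4078.431ms @ 52/5 + 313.725ms (4/5)
13. 4392.157ms @ 56/5 + 313.725ms (4/5)
14. 4705.882ms @ 12 + 588.235ms (3/2)
15. 5294.118ms @ 27/2 + 588.235ms (3/2)
16. 5882.353ms @ 15 + 56.022ms (1/7)
17. 5938.375ms @ 106/7 + 56.022ms (1/7)
18. 5994.398ms @ 107/7 + 56.022ms (1/7)
19. 6050.42ms @ 108/7 + 56.022ms (1/7)
20. 6106.443ms @ 109/7 + 56.022ms (1/7)
21. 6162.465ms @ 110/7 + 56.022ms (1/7)
22. 6218.487ms @ 111/7 + 56.022ms (1/7)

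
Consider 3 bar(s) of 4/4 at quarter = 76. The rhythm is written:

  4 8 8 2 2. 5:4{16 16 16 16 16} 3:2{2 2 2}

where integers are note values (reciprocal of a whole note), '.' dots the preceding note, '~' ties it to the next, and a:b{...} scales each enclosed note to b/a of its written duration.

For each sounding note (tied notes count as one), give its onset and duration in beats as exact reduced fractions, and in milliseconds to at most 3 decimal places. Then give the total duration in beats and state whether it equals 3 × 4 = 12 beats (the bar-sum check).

1) 0.0ms=0b +789.474ms=1b
2) 789.474ms=1b +394.737ms=1/2b
3) 1184.211ms=3/2b +394.737ms=1/2b
4) 1578.947ms=2b +1578.947ms=2b
5) 3157.895ms=4b +2368.421ms=3b
6) 5526.316ms=7b +157.895ms=1/5b
7) 5684.211ms=36/5b +157.895ms=1/5b
8) 5842.105ms=37/5b +157.895ms=1/5b
9) 6000.0ms=38/5b +157.895ms=1/5b
10) 6157.895ms=39/5b +157.895ms=1/5b
11) 6315.789ms=8b +1052.632ms=4/3b
12) 7368.421ms=28/3b +1052.632ms=4/3b
13) 8421.053ms=32/3b +1052.632ms=4/3b
Σ=12b of 12 (76bpm 4/4) — PASS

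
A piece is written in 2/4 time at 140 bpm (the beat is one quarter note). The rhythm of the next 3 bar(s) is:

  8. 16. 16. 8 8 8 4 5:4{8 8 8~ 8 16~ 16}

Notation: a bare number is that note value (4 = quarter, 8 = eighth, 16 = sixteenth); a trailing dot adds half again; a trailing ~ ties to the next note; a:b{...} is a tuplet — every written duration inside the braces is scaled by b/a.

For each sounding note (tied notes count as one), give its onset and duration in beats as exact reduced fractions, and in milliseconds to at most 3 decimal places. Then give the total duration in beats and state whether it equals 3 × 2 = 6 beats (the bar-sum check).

1) 0.0ms=0b +321.429ms=3/4b
2) 321.429ms=3/4b +160.714ms=3/8b
3) 482.143ms=9/8b +160.714ms=3/8b
4) 642.857ms=3/2b +214.286ms=1/2b
5) 857.143ms=2b +214.286ms=1/2b
6) 1071.429ms=5/2b +214.286ms=1/2b
7) 1285.714ms=3b +428.571ms=1b
8) 1714.286ms=4b +171.429ms=2/5b
9) 1885.714ms=22/5b +171.429ms=2/5b
10) 2057.143ms=24/5b +342.857ms=4/5b
11) 2400.0ms=28/5b +171.429ms=2/5b
Σ=6b of 6 (140bpm 2/4) — PASS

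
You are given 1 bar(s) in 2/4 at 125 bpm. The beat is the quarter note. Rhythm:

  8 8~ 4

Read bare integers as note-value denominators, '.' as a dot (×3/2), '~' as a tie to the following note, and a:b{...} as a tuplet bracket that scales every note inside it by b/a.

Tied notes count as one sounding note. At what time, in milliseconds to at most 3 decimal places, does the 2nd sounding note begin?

note 2 onset = 1/2b = 240.0ms

1. 0.0ms @ 0 + 240.0ms (1/2)
2. 240.0ms @ 1/2 + 720.0ms (3/2)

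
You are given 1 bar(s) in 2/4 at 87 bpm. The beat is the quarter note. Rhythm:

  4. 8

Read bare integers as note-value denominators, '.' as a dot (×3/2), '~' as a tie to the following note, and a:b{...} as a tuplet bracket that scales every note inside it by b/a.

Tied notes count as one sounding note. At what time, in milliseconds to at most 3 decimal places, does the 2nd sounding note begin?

note 2 onset = 3/2b = 1034.483ms

1. 0.0ms @ 0 + 1034.483ms (3/2)
2. 1034.483ms @ 3/2 + 344.828ms (1/2)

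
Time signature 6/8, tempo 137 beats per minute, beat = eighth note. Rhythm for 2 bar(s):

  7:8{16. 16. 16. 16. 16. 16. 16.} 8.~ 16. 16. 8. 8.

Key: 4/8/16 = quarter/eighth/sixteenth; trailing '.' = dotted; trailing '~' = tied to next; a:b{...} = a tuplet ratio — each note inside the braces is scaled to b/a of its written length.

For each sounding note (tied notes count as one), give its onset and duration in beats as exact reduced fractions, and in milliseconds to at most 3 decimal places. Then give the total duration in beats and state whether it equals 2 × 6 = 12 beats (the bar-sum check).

1) 0.0ms=0b +375.391ms=6/7b
2) 375.391ms=6/7b +375.391ms=6/7b
3) 750.782ms=12/7b +375.391ms=6/7b
4) 1126.173ms=18/7b +375.391ms=6/7b
5) 1501.564ms=24/7b +375.391ms=6/7b
6) 1876.955ms=30/7b +375.391ms=6/7b
7) 2252.346ms=36/7b +375.391ms=6/7b
8) 2627.737ms=6b +985.401ms=9/4b
9) 3613.139ms=33/4b +328.467ms=3/4b
10) 3941.606ms=9b +656.934ms=3/2b
11) 4598.54ms=21/2b +656.934ms=3/2b
Σ=12b of 12 (137bpm 6/8) — PASS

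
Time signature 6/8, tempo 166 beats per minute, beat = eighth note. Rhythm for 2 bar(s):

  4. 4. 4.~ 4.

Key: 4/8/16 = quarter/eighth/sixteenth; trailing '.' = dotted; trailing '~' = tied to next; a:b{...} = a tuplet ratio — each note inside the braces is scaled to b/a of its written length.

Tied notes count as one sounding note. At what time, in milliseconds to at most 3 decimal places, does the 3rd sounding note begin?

1. 0.0ms @ 0 + 1084.337ms (3)
2. 1084.337ms @ 3 + 1084.337ms (3)
3. 2168.675ms @ 6 + 2168.675ms (6)

note 3 onset = 6b = 2168.675ms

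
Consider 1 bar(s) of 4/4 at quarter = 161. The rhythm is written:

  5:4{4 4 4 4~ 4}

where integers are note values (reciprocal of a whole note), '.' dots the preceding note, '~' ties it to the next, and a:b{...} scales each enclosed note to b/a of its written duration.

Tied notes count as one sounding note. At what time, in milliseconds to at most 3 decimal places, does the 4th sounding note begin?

note 4 onset = 12/5b = 894.41ms

1. 0.0ms @ 0 + 298.137ms (4/5)
2. 298.137ms @ 4/5 + 298.137ms (4/5)
3. 596.273ms @ 8/5 + 298.137ms (4/5)
4. 894.41ms @ 12/5 + 596.273ms (8/5)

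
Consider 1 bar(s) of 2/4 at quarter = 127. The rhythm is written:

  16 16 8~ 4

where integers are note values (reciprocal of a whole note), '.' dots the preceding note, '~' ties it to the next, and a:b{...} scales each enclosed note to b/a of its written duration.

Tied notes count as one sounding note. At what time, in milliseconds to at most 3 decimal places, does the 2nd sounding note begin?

1. 0.0ms @ 0 + 118.11ms (1/4)
2. 118.11ms @ 1/4 + 118.11ms (1/4)
3. 236.22ms @ 1/2 + 708.661ms (3/2)

note 2 onset = 1/4b = 118.11ms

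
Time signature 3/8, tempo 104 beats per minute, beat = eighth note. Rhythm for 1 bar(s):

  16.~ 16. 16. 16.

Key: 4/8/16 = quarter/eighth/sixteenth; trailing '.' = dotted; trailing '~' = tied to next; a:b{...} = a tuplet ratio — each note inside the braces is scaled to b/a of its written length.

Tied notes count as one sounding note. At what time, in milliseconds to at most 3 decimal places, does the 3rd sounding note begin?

note 3 onset = 9/4b = 1298.077ms

1. 0.0ms @ 0 + 865.385ms (3/2)
2. 865.385ms @ 3/2 + 432.692ms (3/4)
3. 1298.077ms @ 9/4 + 432.692ms (3/4)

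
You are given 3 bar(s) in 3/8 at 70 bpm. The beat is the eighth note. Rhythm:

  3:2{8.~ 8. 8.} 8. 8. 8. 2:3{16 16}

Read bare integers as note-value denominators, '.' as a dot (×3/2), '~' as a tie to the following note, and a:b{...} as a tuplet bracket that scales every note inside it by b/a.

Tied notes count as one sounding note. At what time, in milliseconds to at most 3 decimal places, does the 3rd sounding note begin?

note 3 onset = 3b = 2571.429ms

1. 0.0ms @ 0 + 1714.286ms (2)
2. 1714.286ms @ 2 + 857.143ms (1)
3. 2571.429ms @ 3 + 1285.714ms (3/2)
4. 3857.143ms @ 9/2 + 1285.714ms (3/2)
5. 5142.857ms @ 6 + 1285.714ms (3/2)
6. 6428.571ms @ 15/2 + 642.857ms (3/4)
7. 7071.429ms @ 33/4 + 642.857ms (3/4)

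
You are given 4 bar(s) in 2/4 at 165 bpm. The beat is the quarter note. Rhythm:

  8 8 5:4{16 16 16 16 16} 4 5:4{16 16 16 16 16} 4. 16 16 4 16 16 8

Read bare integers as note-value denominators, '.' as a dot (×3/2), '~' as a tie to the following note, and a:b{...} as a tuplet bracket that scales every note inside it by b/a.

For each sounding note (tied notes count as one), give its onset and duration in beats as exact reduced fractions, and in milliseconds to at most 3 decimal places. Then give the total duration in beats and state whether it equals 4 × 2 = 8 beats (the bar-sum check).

1) 0.0ms=0b +181.818ms=1/2b
2) 181.818ms=1/2b +181.818ms=1/2b
3) 363.636ms=1b +72.727ms=1/5b
4) 436.364ms=6/5b +72.727ms=1/5b
5) 509.091ms=7/5b +72.727ms=1/5b
6) 581.818ms=8/5b +72.727ms=1/5b
7) 654.545ms=9/5b +72.727ms=1/5b
8) 727.273ms=2b +363.636ms=1b
9) 1090.909ms=3b +72.727ms=1/5b
10) 1163.636ms=16/5b +72.727ms=1/5b
11) 1236.364ms=17/5b +72.727ms=1/5b
12) 1309.091ms=18/5b +72.727ms=1/5b
13) 1381.818ms=19/5b +72.727ms=1/5b
14) 1454.545ms=4b +545.455ms=3/2b
15) 2000.0ms=11/2b +90.909ms=1/4b
16) 2090.909ms=23/4b +90.909ms=1/4b
17) 2181.818ms=6b +363.636ms=1b
18) 2545.455ms=7b +90.909ms=1/4b
19) 2636.364ms=29/4b +90.909ms=1/4b
20) 2727.273ms=15/2b +181.818ms=1/2b
Σ=8b of 8 (165bpm 2/4) — PASS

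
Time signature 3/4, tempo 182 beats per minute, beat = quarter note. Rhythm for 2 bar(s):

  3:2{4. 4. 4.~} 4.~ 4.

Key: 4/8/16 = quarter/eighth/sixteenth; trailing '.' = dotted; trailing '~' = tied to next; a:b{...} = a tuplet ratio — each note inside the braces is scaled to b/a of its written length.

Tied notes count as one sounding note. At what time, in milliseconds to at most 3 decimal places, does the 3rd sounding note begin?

1. 0.0ms @ 0 + 329.67ms (1)
2. 329.67ms @ 1 + 329.67ms (1)
3. 659.341ms @ 2 + 1318.681ms (4)

note 3 onset = 2b = 659.341ms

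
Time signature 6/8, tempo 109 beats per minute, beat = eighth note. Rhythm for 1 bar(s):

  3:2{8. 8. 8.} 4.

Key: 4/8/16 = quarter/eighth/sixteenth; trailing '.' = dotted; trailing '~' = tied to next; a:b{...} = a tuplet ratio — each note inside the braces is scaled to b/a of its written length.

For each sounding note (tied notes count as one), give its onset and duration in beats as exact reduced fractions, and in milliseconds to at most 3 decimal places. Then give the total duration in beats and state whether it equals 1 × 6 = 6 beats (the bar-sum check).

1) 0.0ms=0b +550.459ms=1b
2) 550.459ms=1b +550.459ms=1b
3) 1100.917ms=2b +550.459ms=1b
4) 1651.376ms=3b +1651.376ms=3b
Σ=6b of 6 (109bpm 6/8) — PASS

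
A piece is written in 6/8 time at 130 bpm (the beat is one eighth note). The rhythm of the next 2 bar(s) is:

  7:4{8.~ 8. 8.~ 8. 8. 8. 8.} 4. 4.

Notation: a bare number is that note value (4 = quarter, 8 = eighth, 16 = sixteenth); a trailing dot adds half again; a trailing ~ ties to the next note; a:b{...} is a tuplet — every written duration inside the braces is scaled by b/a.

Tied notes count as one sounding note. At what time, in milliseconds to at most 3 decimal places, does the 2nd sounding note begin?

1. 0.0ms @ 0 + 791.209ms (12/7)
2. 791.209ms @ 12/7 + 791.209ms (12/7)
3. 1582.418ms @ 24/7 + 395.604ms (6/7)
4. 1978.022ms @ 30/7 + 395.604ms (6/7)
5. 2373.626ms @ 36/7 + 395.604ms (6/7)
6. 2769.231ms @ 6 + 1384.615ms (3)
7. 4153.846ms @ 9 + 1384.615ms (3)

note 2 onset = 12/7b = 791.209ms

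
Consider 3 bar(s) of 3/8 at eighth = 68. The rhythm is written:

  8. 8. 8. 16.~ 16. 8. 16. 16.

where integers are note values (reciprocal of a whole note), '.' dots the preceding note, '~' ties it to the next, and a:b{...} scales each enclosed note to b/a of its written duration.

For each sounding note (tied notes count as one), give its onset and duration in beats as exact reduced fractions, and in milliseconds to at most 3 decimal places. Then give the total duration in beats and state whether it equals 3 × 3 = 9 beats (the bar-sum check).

1) 0.0ms=0b +1323.529ms=3/2b
2) 1323.529ms=3/2b +1323.529ms=3/2b
3) 2647.059ms=3b +1323.529ms=3/2b
4) 3970.588ms=9/2b +1323.529ms=3/2b
5) 5294.118ms=6b +1323.529ms=3/2b
6) 6617.647ms=15/2b +661.765ms=3/4b
7) 7279.412ms=33/4b +661.765ms=3/4b
Σ=9b of 9 (68bpm 3/8) — PASS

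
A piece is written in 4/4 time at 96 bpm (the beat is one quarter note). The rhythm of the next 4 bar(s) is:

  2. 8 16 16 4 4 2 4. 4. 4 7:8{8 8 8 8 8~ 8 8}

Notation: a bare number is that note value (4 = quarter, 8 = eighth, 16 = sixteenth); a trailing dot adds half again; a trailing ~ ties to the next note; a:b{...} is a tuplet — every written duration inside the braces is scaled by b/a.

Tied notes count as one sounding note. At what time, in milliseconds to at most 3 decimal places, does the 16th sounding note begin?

note 16 onset = 108/7b = 9642.857ms

1. 0.0ms @ 0 + 1875.0ms (3)
2. 1875.0ms @ 3 + 312.5ms (1/2)
3. 2187.5ms @ 7/2 + 156.25ms (1/4)
4. 2343.75ms @ 15/4 + 156.25ms (1/4)
5. 2500.0ms @ 4 + 625.0ms (1)
6. 3125.0ms @ 5 + 625.0ms (1)
7. 3750.0ms @ 6 + 1250.0ms (2)
8. 5000.0ms @ 8 + 937.5ms (3/2)
9. 5937.5ms @ 19/2 + 937.5ms (3/2)
10. 6875.0ms @ 11 + 625.0ms (1)
11. 7500.0ms @ 12 + 357.143ms (4/7)
12. 7857.143ms @ 88/7 + 357.143ms (4/7)
13. 8214.286ms @ 92/7 + 357.143ms (4/7)
14. 8571.429ms @ 96/7 + 357.143ms (4/7)
15. 8928.571ms @ 100/7 + 714.286ms (8/7)
16. 9642.857ms @ 108/7 + 357.143ms (4/7)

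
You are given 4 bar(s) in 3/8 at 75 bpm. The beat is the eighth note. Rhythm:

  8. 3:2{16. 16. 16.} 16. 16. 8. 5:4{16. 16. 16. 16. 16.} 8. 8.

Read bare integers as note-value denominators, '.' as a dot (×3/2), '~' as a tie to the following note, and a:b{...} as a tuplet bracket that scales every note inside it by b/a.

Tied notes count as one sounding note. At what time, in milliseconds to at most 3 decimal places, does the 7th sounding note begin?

note 7 onset = 9/2b = 3600.0ms

1. 0.0ms @ 0 + 1200.0ms (3/2)
2. 1200.0ms @ 3/2 + 400.0ms (1/2)
3. 1600.0ms @ 2 + 400.0ms (1/2)
4. 2000.0ms @ 5/2 + 400.0ms (1/2)
5. 2400.0ms @ 3 + 600.0ms (3/4)
6. 3000.0ms @ 15/4 + 600.0ms (3/4)
7. 3600.0ms @ 9/2 + 1200.0ms (3/2)
8. 4800.0ms @ 6 + 480.0ms (3/5)
9. 5280.0ms @ 33/5 + 480.0ms (3/5)
10. 5760.0ms @ 36/5 + 480.0ms (3/5)
11. 6240.0ms @ 39/5 + 480.0ms (3/5)
12. 6720.0ms @ 42/5 + 480.0ms (3/5)
13. 7200.0ms @ 9 + 1200.0ms (3/2)
14. 8400.0ms @ 21/2 + 1200.0ms (3/2)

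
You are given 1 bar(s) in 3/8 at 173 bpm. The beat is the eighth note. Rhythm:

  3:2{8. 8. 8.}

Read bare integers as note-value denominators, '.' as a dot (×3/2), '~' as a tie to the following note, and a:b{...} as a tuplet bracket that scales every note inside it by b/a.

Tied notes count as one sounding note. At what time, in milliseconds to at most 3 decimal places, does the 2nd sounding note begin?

note 2 onset = 1b = 346.821ms

1. 0.0ms @ 0 + 346.821ms (1)
2. 346.821ms @ 1 + 346.821ms (1)
3. 693.642ms @ 2 + 346.821ms (1)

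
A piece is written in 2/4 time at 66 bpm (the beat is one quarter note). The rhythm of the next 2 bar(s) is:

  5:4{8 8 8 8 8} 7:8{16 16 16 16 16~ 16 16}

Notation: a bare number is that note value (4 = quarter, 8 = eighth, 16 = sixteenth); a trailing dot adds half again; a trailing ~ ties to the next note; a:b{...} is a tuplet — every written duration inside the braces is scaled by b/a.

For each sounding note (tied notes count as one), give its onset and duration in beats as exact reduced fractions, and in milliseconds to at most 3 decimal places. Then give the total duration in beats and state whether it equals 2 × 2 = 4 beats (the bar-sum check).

1) 0.0ms=0b +363.636ms=2/5b
2) 363.636ms=2/5b +363.636ms=2/5b
3) 727.273ms=4/5b +363.636ms=2/5b
4) 1090.909ms=6/5b +363.636ms=2/5b
5) 1454.545ms=8/5b +363.636ms=2/5b
6) 1818.182ms=2b +259.74ms=2/7b
7) 2077.922ms=16/7b +259.74ms=2/7b
8) 2337.662ms=18/7b +259.74ms=2/7b
9) 2597.403ms=20/7b +259.74ms=2/7b
10) 2857.143ms=22/7b +519.481ms=4/7b
11) 3376.623ms=26/7b +259.74ms=2/7b
Σ=4b of 4 (66bpm 2/4) — PASS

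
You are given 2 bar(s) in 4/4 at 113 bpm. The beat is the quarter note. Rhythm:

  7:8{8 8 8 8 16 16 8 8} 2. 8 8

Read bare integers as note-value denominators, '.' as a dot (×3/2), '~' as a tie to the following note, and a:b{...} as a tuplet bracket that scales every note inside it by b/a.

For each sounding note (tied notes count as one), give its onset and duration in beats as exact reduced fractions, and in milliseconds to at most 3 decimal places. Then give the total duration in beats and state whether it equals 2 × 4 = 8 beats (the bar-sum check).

1) 0.0ms=0b +303.413ms=4/7b
2) 303.413ms=4/7b +303.413ms=4/7b
3) 606.827ms=8/7b +303.413ms=4/7b
4) 910.24ms=12/7b +303.413ms=4/7b
5) 1213.654ms=16/7b +151.707ms=2/7b
6) 1365.36ms=18/7b +151.707ms=2/7b
7) 1517.067ms=20/7b +303.413ms=4/7b
8) 1820.48ms=24/7b +303.413ms=4/7b
9) 2123.894ms=4b +1592.92ms=3b
10) 3716.814ms=7b +265.487ms=1/2b
11) 3982.301ms=15/2b +265.487ms=1/2b
Σ=8b of 8 (113bpm 4/4) — PASS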